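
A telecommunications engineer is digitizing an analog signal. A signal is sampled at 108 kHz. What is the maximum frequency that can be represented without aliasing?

The maximum frequency that can be represented without aliasing
is the Nyquist frequency: f_max = f_s / 2 = 108 kHz / 2 = 54 kHz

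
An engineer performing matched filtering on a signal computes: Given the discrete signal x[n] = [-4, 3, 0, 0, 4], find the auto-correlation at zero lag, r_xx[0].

The auto-correlation at zero lag r_xx[0] equals the signal energy.
r_xx[0] = sum of x[n]^2 = (-4)^2 + 3^2 + 0^2 + 0^2 + 4^2
= 16 + 9 + 0 + 0 + 16 = 41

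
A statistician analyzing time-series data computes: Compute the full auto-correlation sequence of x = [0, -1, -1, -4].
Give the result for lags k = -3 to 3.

r_xx[k] = sum_m x[m]*x[m+k], indexed from 0, for k = -3 to 3:
  r_xx[-3] = x[3]*x[0] = 0
  r_xx[-2] = x[2]*x[0] + x[3]*x[1] = 4
  r_xx[-1] = x[1]*x[0] + x[2]*x[1] + x[3]*x[2] = 5
  r_xx[0] = x[0]*x[0] + x[1]*x[1] + x[2]*x[2] + x[3]*x[3] = 18
  r_xx[1] = x[0]*x[1] + x[1]*x[2] + x[2]*x[3] = 5
  r_xx[2] = x[0]*x[2] + x[1]*x[3] = 4
  r_xx[3] = x[0]*x[3] = 0
r_xx = [0, 4, 5, 18, 5, 4, 0]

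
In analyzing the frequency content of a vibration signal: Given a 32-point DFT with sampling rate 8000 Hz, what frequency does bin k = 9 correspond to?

The frequency of DFT bin k is: f_k = k * f_s / N
f_9 = 9 * 8000 / 32 = 2250 Hz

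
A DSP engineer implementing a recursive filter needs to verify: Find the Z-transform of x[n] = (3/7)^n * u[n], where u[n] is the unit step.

The Z-transform of a^n * u[n] is z/(z-a) for |z| > |a|.
Here a = 3/7, so X(z) = z/(z - (3/7)) = 7z/(7z - 3)
ROC: |z| > 3/7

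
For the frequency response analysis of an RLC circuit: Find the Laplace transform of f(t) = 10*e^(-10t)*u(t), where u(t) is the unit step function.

Standard Laplace transform pair:
e^(-at)*u(t) <-> 1/(s+a)
With a = 10: L{10*e^(-10t)*u(t)} = 10/(s+10), ROC: Re(s) > -10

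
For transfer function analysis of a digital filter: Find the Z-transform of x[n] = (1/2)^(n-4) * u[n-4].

Time-shifting property: if X(z) = Z{x[n]}, then Z{x[n-d]} = z^(-d) * X(z)
X(z) = z/(z - 1/2) for x[n] = (1/2)^n * u[n]
Z{x[n-4]} = z^(-4) * z/(z - 1/2) = z^(-3)/(z - 1/2)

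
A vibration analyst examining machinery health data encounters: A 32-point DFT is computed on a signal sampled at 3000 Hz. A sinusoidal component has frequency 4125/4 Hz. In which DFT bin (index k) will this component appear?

DFT frequency resolution = f_s/N = 3000/32 = 375/4 Hz
Bin index k = f_signal / resolution = 4125/4 / 375/4 = 11
The signal frequency 4125/4 Hz falls in DFT bin k = 11.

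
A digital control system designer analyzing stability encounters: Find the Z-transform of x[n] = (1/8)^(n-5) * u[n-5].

Time-shifting property: if X(z) = Z{x[n]}, then Z{x[n-d]} = z^(-d) * X(z)
X(z) = z/(z - 1/8) for x[n] = (1/8)^n * u[n]
Z{x[n-5]} = z^(-5) * z/(z - 1/8) = z^(-4)/(z - 1/8)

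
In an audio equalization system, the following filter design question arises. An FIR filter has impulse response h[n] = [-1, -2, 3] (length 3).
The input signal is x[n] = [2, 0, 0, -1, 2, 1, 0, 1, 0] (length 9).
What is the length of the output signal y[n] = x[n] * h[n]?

For linear convolution, the output length is:
len(y) = len(x) + len(h) - 1 = 9 + 3 - 1 = 11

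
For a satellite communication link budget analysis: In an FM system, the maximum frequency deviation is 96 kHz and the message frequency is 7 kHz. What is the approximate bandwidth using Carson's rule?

Carson's rule: BW = 2*(delta_f + f_m)
= 2*(96 + 7) kHz = 206 kHz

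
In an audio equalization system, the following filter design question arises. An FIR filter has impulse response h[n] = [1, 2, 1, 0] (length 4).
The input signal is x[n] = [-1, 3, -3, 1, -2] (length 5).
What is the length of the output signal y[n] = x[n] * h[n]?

For linear convolution, the output length is:
len(y) = len(x) + len(h) - 1 = 5 + 4 - 1 = 8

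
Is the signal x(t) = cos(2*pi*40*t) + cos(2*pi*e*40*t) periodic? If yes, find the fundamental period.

f1 = 40 Hz, f2 = 40*e Hz
Ratio f2/f1 = e, which is irrational.
Since the frequency ratio is irrational, no common period exists.
The signal is not periodic.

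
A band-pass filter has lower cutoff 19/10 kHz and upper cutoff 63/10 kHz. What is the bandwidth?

Bandwidth = f_high - f_low
= 63/10 kHz - 19/10 kHz = 22/5 kHz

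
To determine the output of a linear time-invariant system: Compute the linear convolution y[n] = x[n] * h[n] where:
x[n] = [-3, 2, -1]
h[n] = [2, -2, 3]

y[n] = sum_k x[k]*h[n-k]. Output length = len(x) + len(h) - 1 = 3 + 3 - 1 = 5.
y[0] = -3*2 = -6
y[1] = 2*2 + -3*-2 = 10
y[2] = -1*2 + 2*-2 + -3*3 = -15
y[3] = -1*-2 + 2*3 = 8
y[4] = -1*3 = -3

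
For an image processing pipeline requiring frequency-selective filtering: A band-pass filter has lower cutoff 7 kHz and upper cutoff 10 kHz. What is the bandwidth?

Bandwidth = f_high - f_low
= 10 kHz - 7 kHz = 3 kHz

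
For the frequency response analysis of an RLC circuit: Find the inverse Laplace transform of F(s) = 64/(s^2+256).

Standard pair: w/(s^2+w^2) <-> sin(wt)*u(t)
Recognize w^2 = 256, so w = 16; numerator 64 = 4*16.
f(t) = 4*sin(16t)*u(t)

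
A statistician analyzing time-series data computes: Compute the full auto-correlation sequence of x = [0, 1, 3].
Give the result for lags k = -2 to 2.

r_xx[k] = sum_m x[m]*x[m+k], indexed from 0, for k = -2 to 2:
  r_xx[-2] = x[2]*x[0] = 0
  r_xx[-1] = x[1]*x[0] + x[2]*x[1] = 3
  r_xx[0] = x[0]*x[0] + x[1]*x[1] + x[2]*x[2] = 10
  r_xx[1] = x[0]*x[1] + x[1]*x[2] = 3
  r_xx[2] = x[0]*x[2] = 0
r_xx = [0, 3, 10, 3, 0]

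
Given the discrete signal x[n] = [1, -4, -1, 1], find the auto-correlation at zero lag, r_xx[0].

The auto-correlation at zero lag r_xx[0] equals the signal energy.
r_xx[0] = sum of x[n]^2 = 1^2 + (-4)^2 + (-1)^2 + 1^2
= 1 + 16 + 1 + 1 = 19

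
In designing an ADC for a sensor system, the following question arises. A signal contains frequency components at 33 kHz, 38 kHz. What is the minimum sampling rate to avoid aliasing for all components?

The highest frequency component is f_max = 38 kHz.
Nyquist rate = 2 * f_max = 2 * 38 kHz = 76 kHz.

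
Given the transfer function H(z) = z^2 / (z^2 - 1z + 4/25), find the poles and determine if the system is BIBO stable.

Poles are roots of the denominator: z^2 - 1z + 4/25 = 0.
Quadratic formula: z = [-(-1) +/- sqrt((-1)^2 - 4*(4/25))] / 2
Discriminant = 1 - 16/25 = 9/25; sqrt = 3/5.
z = (1 +/- 3/5) / 2 => z = 4/5 or z = 1/5.
|p1| = 4/5, |p2| = 1/5.
For BIBO stability, all poles must lie inside the unit circle (|p| < 1).
System is STABLE since both |p| < 1.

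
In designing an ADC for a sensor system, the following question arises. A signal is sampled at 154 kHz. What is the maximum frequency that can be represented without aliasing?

The maximum frequency that can be represented without aliasing
is the Nyquist frequency: f_max = f_s / 2 = 154 kHz / 2 = 77 kHz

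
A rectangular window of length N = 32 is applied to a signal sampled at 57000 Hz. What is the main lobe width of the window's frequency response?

For a rectangular window of length N,
the main lobe width in frequency is 2*f_s/N.
= 2*57000/32 = 7125/2 Hz
This determines the minimum frequency separation for resolving two sinusoids.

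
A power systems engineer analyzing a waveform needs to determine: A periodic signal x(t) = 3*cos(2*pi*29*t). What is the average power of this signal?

Average power of A*cos(wt) is A^2/2.
P = 3^2 / 2 = 9/2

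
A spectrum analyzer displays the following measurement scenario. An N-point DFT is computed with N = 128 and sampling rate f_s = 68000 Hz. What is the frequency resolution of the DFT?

DFT frequency resolution = f_s / N
= 68000 / 128 = 2125/4 Hz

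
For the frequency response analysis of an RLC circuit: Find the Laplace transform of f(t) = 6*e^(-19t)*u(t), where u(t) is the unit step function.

Standard Laplace transform pair:
e^(-at)*u(t) <-> 1/(s+a)
With a = 19: L{6*e^(-19t)*u(t)} = 6/(s+19), ROC: Re(s) > -19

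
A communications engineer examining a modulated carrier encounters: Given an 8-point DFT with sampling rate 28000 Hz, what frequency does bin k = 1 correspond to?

The frequency of DFT bin k is: f_k = k * f_s / N
f_1 = 1 * 28000 / 8 = 3500 Hz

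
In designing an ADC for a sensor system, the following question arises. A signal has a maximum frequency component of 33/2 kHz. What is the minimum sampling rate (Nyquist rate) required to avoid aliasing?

By the Nyquist-Shannon sampling theorem,
the minimum sampling rate (Nyquist rate) must be at least 2 * f_max.
Nyquist rate = 2 * 33/2 kHz = 33 kHz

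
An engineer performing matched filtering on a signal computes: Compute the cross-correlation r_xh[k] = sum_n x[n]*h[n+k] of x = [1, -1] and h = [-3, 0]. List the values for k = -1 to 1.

Both sequences indexed from 0 and zero outside their support.
Lags with overlap: k = -1 to 1.
  r_xh[-1] = x[1]*h[0] = 3
  r_xh[0] = x[0]*h[0] + x[1]*h[1] = -3
  r_xh[1] = x[0]*h[1] = 0
r_xh = [3, -3, 0] (for k = -1, ..., 1)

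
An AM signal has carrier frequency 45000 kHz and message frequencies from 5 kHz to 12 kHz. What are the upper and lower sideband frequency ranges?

Upper sideband (USB) = fc + [fm_low, fm_high] = 45000 + [5, 12] = [45005, 45012] kHz
Lower sideband (LSB) = fc - [fm_high, fm_low] = 45000 - [12, 5] = [44988, 44995] kHz
Total occupied spectrum: 44988 kHz to 45012 kHz (plus carrier at 45000 kHz)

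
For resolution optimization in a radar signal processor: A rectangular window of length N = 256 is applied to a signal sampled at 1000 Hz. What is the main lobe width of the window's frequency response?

For a rectangular window of length N,
the main lobe width in frequency is 2*f_s/N.
= 2*1000/256 = 125/16 Hz
This determines the minimum frequency separation for resolving two sinusoids.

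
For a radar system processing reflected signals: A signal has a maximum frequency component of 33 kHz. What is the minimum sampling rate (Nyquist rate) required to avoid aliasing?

By the Nyquist-Shannon sampling theorem,
the minimum sampling rate (Nyquist rate) must be at least 2 * f_max.
Nyquist rate = 2 * 33 kHz = 66 kHz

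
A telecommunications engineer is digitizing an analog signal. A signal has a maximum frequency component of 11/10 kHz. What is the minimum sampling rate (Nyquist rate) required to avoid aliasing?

By the Nyquist-Shannon sampling theorem,
the minimum sampling rate (Nyquist rate) must be at least 2 * f_max.
Nyquist rate = 2 * 11/10 kHz = 11/5 kHz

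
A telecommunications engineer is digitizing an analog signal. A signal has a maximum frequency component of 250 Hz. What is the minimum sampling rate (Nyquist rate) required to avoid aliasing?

By the Nyquist-Shannon sampling theorem,
the minimum sampling rate (Nyquist rate) must be at least 2 * f_max.
Nyquist rate = 2 * 250 Hz = 500 Hz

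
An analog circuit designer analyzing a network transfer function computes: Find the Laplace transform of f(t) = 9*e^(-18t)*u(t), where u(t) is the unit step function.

Standard Laplace transform pair:
e^(-at)*u(t) <-> 1/(s+a)
With a = 18: L{9*e^(-18t)*u(t)} = 9/(s+18), ROC: Re(s) > -18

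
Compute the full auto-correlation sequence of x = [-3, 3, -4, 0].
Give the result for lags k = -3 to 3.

r_xx[k] = sum_m x[m]*x[m+k], indexed from 0, for k = -3 to 3:
  r_xx[-3] = x[3]*x[0] = 0
  r_xx[-2] = x[2]*x[0] + x[3]*x[1] = 12
  r_xx[-1] = x[1]*x[0] + x[2]*x[1] + x[3]*x[2] = -21
  r_xx[0] = x[0]*x[0] + x[1]*x[1] + x[2]*x[2] + x[3]*x[3] = 34
  r_xx[1] = x[0]*x[1] + x[1]*x[2] + x[2]*x[3] = -21
  r_xx[2] = x[0]*x[2] + x[1]*x[3] = 12
  r_xx[3] = x[0]*x[3] = 0
r_xx = [0, 12, -21, 34, -21, 12, 0]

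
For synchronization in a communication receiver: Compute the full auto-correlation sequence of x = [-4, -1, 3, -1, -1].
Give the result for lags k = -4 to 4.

r_xx[k] = sum_m x[m]*x[m+k], indexed from 0, for k = -4 to 4:
  r_xx[-4] = x[4]*x[0] = 4
  r_xx[-3] = x[3]*x[0] + x[4]*x[1] = 5
  r_xx[-2] = x[2]*x[0] + x[3]*x[1] + x[4]*x[2] = -14
  r_xx[-1] = x[1]*x[0] + x[2]*x[1] + x[3]*x[2] + x[4]*x[3] = -1
  r_xx[0] = x[0]*x[0] + x[1]*x[1] + x[2]*x[2] + x[3]*x[3] + x[4]*x[4] = 28
  r_xx[1] = x[0]*x[1] + x[1]*x[2] + x[2]*x[3] + x[3]*x[4] = -1
  r_xx[2] = x[0]*x[2] + x[1]*x[3] + x[2]*x[4] = -14
  r_xx[3] = x[0]*x[3] + x[1]*x[4] = 5
  r_xx[4] = x[0]*x[4] = 4
r_xx = [4, 5, -14, -1, 28, -1, -14, 5, 4]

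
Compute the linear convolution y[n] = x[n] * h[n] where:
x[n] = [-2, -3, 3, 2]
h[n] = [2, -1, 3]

y[n] = sum_k x[k]*h[n-k]. Output length = len(x) + len(h) - 1 = 4 + 3 - 1 = 6.
y[0] = -2*2 = -4
y[1] = -3*2 + -2*-1 = -4
y[2] = 3*2 + -3*-1 + -2*3 = 3
y[3] = 2*2 + 3*-1 + -3*3 = -8
y[4] = 2*-1 + 3*3 = 7
y[5] = 2*3 = 6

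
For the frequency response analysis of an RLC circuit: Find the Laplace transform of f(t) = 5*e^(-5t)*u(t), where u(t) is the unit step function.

Standard Laplace transform pair:
e^(-at)*u(t) <-> 1/(s+a)
With a = 5: L{5*e^(-5t)*u(t)} = 5/(s+5), ROC: Re(s) > -5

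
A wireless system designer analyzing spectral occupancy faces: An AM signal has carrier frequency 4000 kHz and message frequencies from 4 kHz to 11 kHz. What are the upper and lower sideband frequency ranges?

Upper sideband (USB) = fc + [fm_low, fm_high] = 4000 + [4, 11] = [4004, 4011] kHz
Lower sideband (LSB) = fc - [fm_high, fm_low] = 4000 - [11, 4] = [3989, 3996] kHz
Total occupied spectrum: 3989 kHz to 4011 kHz (plus carrier at 4000 kHz)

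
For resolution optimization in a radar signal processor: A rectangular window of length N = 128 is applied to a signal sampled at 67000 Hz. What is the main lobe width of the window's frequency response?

For a rectangular window of length N,
the main lobe width in frequency is 2*f_s/N.
= 2*67000/128 = 8375/8 Hz
This determines the minimum frequency separation for resolving two sinusoids.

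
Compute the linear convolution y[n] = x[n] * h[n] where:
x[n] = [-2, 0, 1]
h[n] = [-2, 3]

y[n] = sum_k x[k]*h[n-k]. Output length = len(x) + len(h) - 1 = 3 + 2 - 1 = 4.
y[0] = -2*-2 = 4
y[1] = 0*-2 + -2*3 = -6
y[2] = 1*-2 + 0*3 = -2
y[3] = 1*3 = 3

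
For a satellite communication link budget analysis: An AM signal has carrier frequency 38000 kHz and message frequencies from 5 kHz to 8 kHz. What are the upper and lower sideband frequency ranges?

Upper sideband (USB) = fc + [fm_low, fm_high] = 38000 + [5, 8] = [38005, 38008] kHz
Lower sideband (LSB) = fc - [fm_high, fm_low] = 38000 - [8, 5] = [37992, 37995] kHz
Total occupied spectrum: 37992 kHz to 38008 kHz (plus carrier at 38000 kHz)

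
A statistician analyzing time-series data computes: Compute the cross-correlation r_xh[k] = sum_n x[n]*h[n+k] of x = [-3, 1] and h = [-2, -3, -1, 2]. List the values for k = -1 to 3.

Both sequences indexed from 0 and zero outside their support.
Lags with overlap: k = -1 to 3.
  r_xh[-1] = x[1]*h[0] = -2
  r_xh[0] = x[0]*h[0] + x[1]*h[1] = 3
  r_xh[1] = x[0]*h[1] + x[1]*h[2] = 8
  r_xh[2] = x[0]*h[2] + x[1]*h[3] = 5
  r_xh[3] = x[0]*h[3] = -6
r_xh = [-2, 3, 8, 5, -6] (for k = -1, ..., 3)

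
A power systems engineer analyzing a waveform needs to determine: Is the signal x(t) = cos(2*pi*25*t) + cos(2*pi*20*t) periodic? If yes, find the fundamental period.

f1 = 25 Hz, f2 = 20 Hz
Period T1 = 1/25, T2 = 1/20
Ratio T1/T2 = 20/25, which is rational.
The signal is periodic with fundamental period T = 1/GCD(25,20) = 1/5 s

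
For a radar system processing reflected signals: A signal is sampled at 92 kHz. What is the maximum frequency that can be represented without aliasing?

The maximum frequency that can be represented without aliasing
is the Nyquist frequency: f_max = f_s / 2 = 92 kHz / 2 = 46 kHz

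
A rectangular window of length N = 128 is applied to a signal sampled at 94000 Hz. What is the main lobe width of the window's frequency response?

For a rectangular window of length N,
the main lobe width in frequency is 2*f_s/N.
= 2*94000/128 = 5875/4 Hz
This determines the minimum frequency separation for resolving two sinusoids.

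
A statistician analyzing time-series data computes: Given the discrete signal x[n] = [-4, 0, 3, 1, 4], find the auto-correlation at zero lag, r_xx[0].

The auto-correlation at zero lag r_xx[0] equals the signal energy.
r_xx[0] = sum of x[n]^2 = (-4)^2 + 0^2 + 3^2 + 1^2 + 4^2
= 16 + 0 + 9 + 1 + 16 = 42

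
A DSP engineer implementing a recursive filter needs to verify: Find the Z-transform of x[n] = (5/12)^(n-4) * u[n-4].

Time-shifting property: if X(z) = Z{x[n]}, then Z{x[n-d]} = z^(-d) * X(z)
X(z) = z/(z - 5/12) for x[n] = (5/12)^n * u[n]
Z{x[n-4]} = z^(-4) * z/(z - 5/12) = z^(-3)/(z - 5/12)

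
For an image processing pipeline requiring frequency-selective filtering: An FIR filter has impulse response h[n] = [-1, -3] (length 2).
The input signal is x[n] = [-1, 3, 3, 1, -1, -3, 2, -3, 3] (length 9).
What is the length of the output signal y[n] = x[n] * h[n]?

For linear convolution, the output length is:
len(y) = len(x) + len(h) - 1 = 9 + 2 - 1 = 10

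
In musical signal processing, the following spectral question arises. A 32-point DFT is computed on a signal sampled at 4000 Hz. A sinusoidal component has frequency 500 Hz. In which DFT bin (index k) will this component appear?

DFT frequency resolution = f_s/N = 4000/32 = 125 Hz
Bin index k = f_signal / resolution = 500 / 125 = 4
The signal frequency 500 Hz falls in DFT bin k = 4.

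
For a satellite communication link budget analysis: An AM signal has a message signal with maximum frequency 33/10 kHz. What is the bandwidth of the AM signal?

In AM (double-sideband), the bandwidth is twice the message frequency.
BW = 2 * f_m = 2 * 33/10 kHz = 33/5 kHz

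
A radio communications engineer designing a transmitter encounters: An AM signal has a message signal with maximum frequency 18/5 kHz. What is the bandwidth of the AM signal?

In AM (double-sideband), the bandwidth is twice the message frequency.
BW = 2 * f_m = 2 * 18/5 kHz = 36/5 kHz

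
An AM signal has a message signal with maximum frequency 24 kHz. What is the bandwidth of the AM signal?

In AM (double-sideband), the bandwidth is twice the message frequency.
BW = 2 * f_m = 2 * 24 kHz = 48 kHz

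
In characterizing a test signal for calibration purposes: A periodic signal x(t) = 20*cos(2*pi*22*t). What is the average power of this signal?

Average power of A*cos(wt) is A^2/2.
P = 20^2 / 2 = 400/2 = 200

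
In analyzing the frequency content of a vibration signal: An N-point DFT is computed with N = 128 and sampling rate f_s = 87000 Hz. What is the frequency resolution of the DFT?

DFT frequency resolution = f_s / N
= 87000 / 128 = 10875/16 Hz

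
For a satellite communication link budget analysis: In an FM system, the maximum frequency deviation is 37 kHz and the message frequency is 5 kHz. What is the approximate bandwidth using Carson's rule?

Carson's rule: BW = 2*(delta_f + f_m)
= 2*(37 + 5) kHz = 84 kHz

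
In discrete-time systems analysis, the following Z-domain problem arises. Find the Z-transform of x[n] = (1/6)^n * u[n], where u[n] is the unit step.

The Z-transform of a^n * u[n] is z/(z-a) for |z| > |a|.
Here a = 1/6, so X(z) = z/(z - (1/6)) = 6z/(6z - 1)
ROC: |z| > 1/6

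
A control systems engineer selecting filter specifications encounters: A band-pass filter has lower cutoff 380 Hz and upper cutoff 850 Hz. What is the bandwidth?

Bandwidth = f_high - f_low
= 850 Hz - 380 Hz = 470 Hz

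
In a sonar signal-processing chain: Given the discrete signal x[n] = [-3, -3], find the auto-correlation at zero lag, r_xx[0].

The auto-correlation at zero lag r_xx[0] equals the signal energy.
r_xx[0] = sum of x[n]^2 = (-3)^2 + (-3)^2
= 9 + 9 = 18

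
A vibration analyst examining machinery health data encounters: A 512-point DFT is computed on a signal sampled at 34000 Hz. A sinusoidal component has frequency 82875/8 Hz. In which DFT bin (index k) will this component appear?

DFT frequency resolution = f_s/N = 34000/512 = 2125/32 Hz
Bin index k = f_signal / resolution = 82875/8 / 2125/32 = 156
The signal frequency 82875/8 Hz falls in DFT bin k = 156.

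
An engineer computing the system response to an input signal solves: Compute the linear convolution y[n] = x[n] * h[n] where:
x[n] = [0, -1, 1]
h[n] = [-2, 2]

y[n] = sum_k x[k]*h[n-k]. Output length = len(x) + len(h) - 1 = 3 + 2 - 1 = 4.
y[0] = 0*-2 = 0
y[1] = -1*-2 + 0*2 = 2
y[2] = 1*-2 + -1*2 = -4
y[3] = 1*2 = 2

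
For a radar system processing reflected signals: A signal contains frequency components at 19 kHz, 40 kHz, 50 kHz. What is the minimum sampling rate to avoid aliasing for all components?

The highest frequency component is f_max = 50 kHz.
Nyquist rate = 2 * f_max = 2 * 50 kHz = 100 kHz.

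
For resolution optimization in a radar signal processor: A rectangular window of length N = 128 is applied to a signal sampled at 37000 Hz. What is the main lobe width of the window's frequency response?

For a rectangular window of length N,
the main lobe width in frequency is 2*f_s/N.
= 2*37000/128 = 4625/8 Hz
This determines the minimum frequency separation for resolving two sinusoids.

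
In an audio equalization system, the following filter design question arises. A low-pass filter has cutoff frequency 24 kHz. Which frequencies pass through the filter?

A low-pass filter passes all frequencies below the cutoff frequency 24 kHz and attenuates higher frequencies.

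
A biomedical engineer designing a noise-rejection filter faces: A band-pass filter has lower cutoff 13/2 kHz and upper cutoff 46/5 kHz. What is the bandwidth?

Bandwidth = f_high - f_low
= 46/5 kHz - 13/2 kHz = 27/10 kHz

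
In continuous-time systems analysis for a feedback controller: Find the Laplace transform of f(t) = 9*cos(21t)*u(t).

Standard pair: cos(wt)*u(t) <-> s/(s^2+w^2)
With w = 21: L{9*cos(21t)*u(t)} = 9s/(s^2+441)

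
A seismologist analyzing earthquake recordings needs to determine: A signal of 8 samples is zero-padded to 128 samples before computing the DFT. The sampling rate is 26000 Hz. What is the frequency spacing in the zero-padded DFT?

Original DFT: N = 8, resolution = f_s/N = 26000/8 = 3250 Hz
Zero-padded DFT: N = 128, resolution = f_s/N = 26000/128 = 1625/8 Hz
Zero-padding interpolates the spectrum (finer frequency grid)
but does NOT improve the true spectral resolution (ability to resolve close frequencies).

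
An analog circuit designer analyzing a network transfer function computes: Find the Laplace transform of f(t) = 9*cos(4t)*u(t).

Standard pair: cos(wt)*u(t) <-> s/(s^2+w^2)
With w = 4: L{9*cos(4t)*u(t)} = 9s/(s^2+16)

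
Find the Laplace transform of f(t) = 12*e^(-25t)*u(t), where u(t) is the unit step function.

Standard Laplace transform pair:
e^(-at)*u(t) <-> 1/(s+a)
With a = 25: L{12*e^(-25t)*u(t)} = 12/(s+25), ROC: Re(s) > -25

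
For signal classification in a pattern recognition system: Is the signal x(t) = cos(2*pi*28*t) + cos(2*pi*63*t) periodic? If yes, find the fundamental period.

f1 = 28 Hz, f2 = 63 Hz
Period T1 = 1/28, T2 = 1/63
Ratio T1/T2 = 63/28, which is rational.
The signal is periodic with fundamental period T = 1/GCD(28,63) = 1/7 s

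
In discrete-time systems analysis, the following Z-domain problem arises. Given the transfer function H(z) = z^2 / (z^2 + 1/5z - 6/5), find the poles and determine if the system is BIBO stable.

Poles are roots of the denominator: z^2 + 1/5z - 6/5 = 0.
Quadratic formula: z = [-(1/5) +/- sqrt((1/5)^2 - 4*(-6/5))] / 2
Discriminant = 1/25 + 24/5 = 121/25; sqrt = 11/5.
z = (-1/5 +/- 11/5) / 2 => z = 1 or z = -6/5.
|p1| = 6/5, |p2| = 1.
For BIBO stability, all poles must lie inside the unit circle (|p| < 1).
System is UNSTABLE since at least one |p| >= 1.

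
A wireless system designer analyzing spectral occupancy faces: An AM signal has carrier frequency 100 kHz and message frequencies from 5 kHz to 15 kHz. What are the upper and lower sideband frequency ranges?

Upper sideband (USB) = fc + [fm_low, fm_high] = 100 + [5, 15] = [105, 115] kHz
Lower sideband (LSB) = fc - [fm_high, fm_low] = 100 - [15, 5] = [85, 95] kHz
Total occupied spectrum: 85 kHz to 115 kHz (plus carrier at 100 kHz)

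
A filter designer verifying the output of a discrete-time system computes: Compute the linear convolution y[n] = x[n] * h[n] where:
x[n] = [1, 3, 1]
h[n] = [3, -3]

y[n] = sum_k x[k]*h[n-k]. Output length = len(x) + len(h) - 1 = 3 + 2 - 1 = 4.
y[0] = 1*3 = 3
y[1] = 3*3 + 1*-3 = 6
y[2] = 1*3 + 3*-3 = -6
y[3] = 1*-3 = -3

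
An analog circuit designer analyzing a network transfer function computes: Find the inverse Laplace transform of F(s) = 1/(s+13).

Standard pair: k/(s+a) <-> k*e^(-at)*u(t)
With k=1, a=13: f(t) = e^(-13t)*u(t)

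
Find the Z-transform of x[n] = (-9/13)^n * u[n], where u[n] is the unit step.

The Z-transform of a^n * u[n] is z/(z-a) for |z| > |a|.
Here a = -9/13, so X(z) = z/(z - (-9/13)) = 13z/(13z + 9)
ROC: |z| > 9/13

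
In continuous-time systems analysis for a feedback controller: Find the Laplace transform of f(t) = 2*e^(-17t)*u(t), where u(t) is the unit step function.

Standard Laplace transform pair:
e^(-at)*u(t) <-> 1/(s+a)
With a = 17: L{2*e^(-17t)*u(t)} = 2/(s+17), ROC: Re(s) > -17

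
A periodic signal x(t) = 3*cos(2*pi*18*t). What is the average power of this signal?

Average power of A*cos(wt) is A^2/2.
P = 3^2 / 2 = 9/2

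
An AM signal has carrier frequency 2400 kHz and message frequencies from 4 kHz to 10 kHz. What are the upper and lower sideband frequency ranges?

Upper sideband (USB) = fc + [fm_low, fm_high] = 2400 + [4, 10] = [2404, 2410] kHz
Lower sideband (LSB) = fc - [fm_high, fm_low] = 2400 - [10, 4] = [2390, 2396] kHz
Total occupied spectrum: 2390 kHz to 2410 kHz (plus carrier at 2400 kHz)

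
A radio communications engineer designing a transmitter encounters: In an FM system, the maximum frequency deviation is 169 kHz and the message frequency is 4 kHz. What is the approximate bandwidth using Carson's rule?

Carson's rule: BW = 2*(delta_f + f_m)
= 2*(169 + 4) kHz = 346 kHz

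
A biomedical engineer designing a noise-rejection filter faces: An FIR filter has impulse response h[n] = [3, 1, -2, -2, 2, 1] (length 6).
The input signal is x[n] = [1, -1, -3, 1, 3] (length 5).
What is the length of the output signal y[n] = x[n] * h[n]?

For linear convolution, the output length is:
len(y) = len(x) + len(h) - 1 = 5 + 6 - 1 = 10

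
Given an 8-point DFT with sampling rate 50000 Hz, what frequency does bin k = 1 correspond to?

The frequency of DFT bin k is: f_k = k * f_s / N
f_1 = 1 * 50000 / 8 = 6250 Hz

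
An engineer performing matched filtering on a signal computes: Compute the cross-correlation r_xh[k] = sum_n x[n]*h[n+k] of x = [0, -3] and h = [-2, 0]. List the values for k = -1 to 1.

Both sequences indexed from 0 and zero outside their support.
Lags with overlap: k = -1 to 1.
  r_xh[-1] = x[1]*h[0] = 6
  r_xh[0] = x[0]*h[0] + x[1]*h[1] = 0
  r_xh[1] = x[0]*h[1] = 0
r_xh = [6, 0, 0] (for k = -1, ..., 1)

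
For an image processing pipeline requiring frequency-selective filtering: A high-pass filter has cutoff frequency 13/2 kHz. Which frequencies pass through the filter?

A high-pass filter passes all frequencies above the cutoff frequency 13/2 kHz and attenuates lower frequencies.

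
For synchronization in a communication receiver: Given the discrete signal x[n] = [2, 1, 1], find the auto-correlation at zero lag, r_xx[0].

The auto-correlation at zero lag r_xx[0] equals the signal energy.
r_xx[0] = sum of x[n]^2 = 2^2 + 1^2 + 1^2
= 4 + 1 + 1 = 6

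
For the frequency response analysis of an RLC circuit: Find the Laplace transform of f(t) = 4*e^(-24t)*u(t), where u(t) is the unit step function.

Standard Laplace transform pair:
e^(-at)*u(t) <-> 1/(s+a)
With a = 24: L{4*e^(-24t)*u(t)} = 4/(s+24), ROC: Re(s) > -24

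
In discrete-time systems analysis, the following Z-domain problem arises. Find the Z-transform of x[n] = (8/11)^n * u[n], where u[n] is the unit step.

The Z-transform of a^n * u[n] is z/(z-a) for |z| > |a|.
Here a = 8/11, so X(z) = z/(z - (8/11)) = 11z/(11z - 8)
ROC: |z| > 8/11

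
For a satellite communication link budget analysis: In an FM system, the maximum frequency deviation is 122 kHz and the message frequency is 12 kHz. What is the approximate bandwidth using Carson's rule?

Carson's rule: BW = 2*(delta_f + f_m)
= 2*(122 + 12) kHz = 268 kHz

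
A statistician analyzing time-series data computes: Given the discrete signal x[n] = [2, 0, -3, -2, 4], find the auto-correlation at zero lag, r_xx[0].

The auto-correlation at zero lag r_xx[0] equals the signal energy.
r_xx[0] = sum of x[n]^2 = 2^2 + 0^2 + (-3)^2 + (-2)^2 + 4^2
= 4 + 0 + 9 + 4 + 16 = 33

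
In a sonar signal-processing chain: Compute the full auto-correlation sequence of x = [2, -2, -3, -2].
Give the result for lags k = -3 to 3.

r_xx[k] = sum_m x[m]*x[m+k], indexed from 0, for k = -3 to 3:
  r_xx[-3] = x[3]*x[0] = -4
  r_xx[-2] = x[2]*x[0] + x[3]*x[1] = -2
  r_xx[-1] = x[1]*x[0] + x[2]*x[1] + x[3]*x[2] = 8
  r_xx[0] = x[0]*x[0] + x[1]*x[1] + x[2]*x[2] + x[3]*x[3] = 21
  r_xx[1] = x[0]*x[1] + x[1]*x[2] + x[2]*x[3] = 8
  r_xx[2] = x[0]*x[2] + x[1]*x[3] = -2
  r_xx[3] = x[0]*x[3] = -4
r_xx = [-4, -2, 8, 21, 8, -2, -4]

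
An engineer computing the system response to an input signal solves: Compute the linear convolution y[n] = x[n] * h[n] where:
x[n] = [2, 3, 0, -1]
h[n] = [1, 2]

y[n] = sum_k x[k]*h[n-k]. Output length = len(x) + len(h) - 1 = 4 + 2 - 1 = 5.
y[0] = 2*1 = 2
y[1] = 3*1 + 2*2 = 7
y[2] = 0*1 + 3*2 = 6
y[3] = -1*1 + 0*2 = -1
y[4] = -1*2 = -2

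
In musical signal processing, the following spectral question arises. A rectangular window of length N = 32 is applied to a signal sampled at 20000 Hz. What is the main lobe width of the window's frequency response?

For a rectangular window of length N,
the main lobe width in frequency is 2*f_s/N.
= 2*20000/32 = 1250 Hz
This determines the minimum frequency separation for resolving two sinusoids.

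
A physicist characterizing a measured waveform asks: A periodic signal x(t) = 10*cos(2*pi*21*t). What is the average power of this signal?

Average power of A*cos(wt) is A^2/2.
P = 10^2 / 2 = 100/2 = 50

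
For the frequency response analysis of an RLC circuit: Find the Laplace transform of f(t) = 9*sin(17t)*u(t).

Standard pair: sin(wt)*u(t) <-> w/(s^2+w^2)
With w = 17: L{9*sin(17t)*u(t)} = 153/(s^2+289)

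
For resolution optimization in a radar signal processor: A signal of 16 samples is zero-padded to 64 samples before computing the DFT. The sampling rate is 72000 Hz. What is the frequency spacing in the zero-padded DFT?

Original DFT: N = 16, resolution = f_s/N = 72000/16 = 4500 Hz
Zero-padded DFT: N = 64, resolution = f_s/N = 72000/64 = 1125 Hz
Zero-padding interpolates the spectrum (finer frequency grid)
but does NOT improve the true spectral resolution (ability to resolve close frequencies).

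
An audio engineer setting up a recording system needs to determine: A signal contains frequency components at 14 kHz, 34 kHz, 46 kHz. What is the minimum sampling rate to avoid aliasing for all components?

The highest frequency component is f_max = 46 kHz.
Nyquist rate = 2 * f_max = 2 * 46 kHz = 92 kHz.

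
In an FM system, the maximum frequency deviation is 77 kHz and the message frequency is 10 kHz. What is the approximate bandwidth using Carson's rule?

Carson's rule: BW = 2*(delta_f + f_m)
= 2*(77 + 10) kHz = 174 kHz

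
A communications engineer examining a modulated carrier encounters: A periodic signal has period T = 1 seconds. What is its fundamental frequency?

The fundamental frequency is the reciprocal of the period.
f = 1/T = 1/(1) = 1 Hz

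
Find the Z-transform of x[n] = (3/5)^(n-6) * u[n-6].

Time-shifting property: if X(z) = Z{x[n]}, then Z{x[n-d]} = z^(-d) * X(z)
X(z) = z/(z - 3/5) for x[n] = (3/5)^n * u[n]
Z{x[n-6]} = z^(-6) * z/(z - 3/5) = z^(-5)/(z - 3/5)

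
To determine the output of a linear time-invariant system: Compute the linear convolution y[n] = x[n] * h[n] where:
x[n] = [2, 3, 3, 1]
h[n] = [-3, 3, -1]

y[n] = sum_k x[k]*h[n-k]. Output length = len(x) + len(h) - 1 = 4 + 3 - 1 = 6.
y[0] = 2*-3 = -6
y[1] = 3*-3 + 2*3 = -3
y[2] = 3*-3 + 3*3 + 2*-1 = -2
y[3] = 1*-3 + 3*3 + 3*-1 = 3
y[4] = 1*3 + 3*-1 = 0
y[5] = 1*-1 = -1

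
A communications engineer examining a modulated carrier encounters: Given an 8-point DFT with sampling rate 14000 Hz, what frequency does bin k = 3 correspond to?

The frequency of DFT bin k is: f_k = k * f_s / N
f_3 = 3 * 14000 / 8 = 5250 Hz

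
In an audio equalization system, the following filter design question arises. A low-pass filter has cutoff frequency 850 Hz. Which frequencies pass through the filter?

A low-pass filter passes all frequencies below the cutoff frequency 850 Hz and attenuates higher frequencies.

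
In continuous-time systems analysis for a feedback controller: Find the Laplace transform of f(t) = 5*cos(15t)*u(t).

Standard pair: cos(wt)*u(t) <-> s/(s^2+w^2)
With w = 15: L{5*cos(15t)*u(t)} = 5s/(s^2+225)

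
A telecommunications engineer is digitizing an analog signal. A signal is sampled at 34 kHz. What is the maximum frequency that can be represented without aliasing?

The maximum frequency that can be represented without aliasing
is the Nyquist frequency: f_max = f_s / 2 = 34 kHz / 2 = 17 kHz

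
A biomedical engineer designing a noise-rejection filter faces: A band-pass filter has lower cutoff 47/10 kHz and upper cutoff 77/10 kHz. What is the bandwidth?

Bandwidth = f_high - f_low
= 77/10 kHz - 47/10 kHz = 3 kHz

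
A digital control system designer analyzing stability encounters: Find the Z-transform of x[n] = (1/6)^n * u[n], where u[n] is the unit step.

The Z-transform of a^n * u[n] is z/(z-a) for |z| > |a|.
Here a = 1/6, so X(z) = z/(z - (1/6)) = 6z/(6z - 1)
ROC: |z| > 1/6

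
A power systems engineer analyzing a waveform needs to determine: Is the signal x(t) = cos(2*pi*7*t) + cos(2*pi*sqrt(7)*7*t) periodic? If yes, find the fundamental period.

f1 = 7 Hz, f2 = 7*sqrt(7) Hz
Ratio f2/f1 = sqrt(7), which is irrational.
Since the frequency ratio is irrational, no common period exists.
The signal is not periodic.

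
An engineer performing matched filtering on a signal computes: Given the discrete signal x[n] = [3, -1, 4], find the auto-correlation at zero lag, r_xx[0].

The auto-correlation at zero lag r_xx[0] equals the signal energy.
r_xx[0] = sum of x[n]^2 = 3^2 + (-1)^2 + 4^2
= 9 + 1 + 16 = 26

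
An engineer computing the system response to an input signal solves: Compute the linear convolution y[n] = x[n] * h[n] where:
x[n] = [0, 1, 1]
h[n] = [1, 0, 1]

y[n] = sum_k x[k]*h[n-k]. Output length = len(x) + len(h) - 1 = 3 + 3 - 1 = 5.
y[0] = 0*1 = 0
y[1] = 1*1 + 0*0 = 1
y[2] = 1*1 + 1*0 + 0*1 = 1
y[3] = 1*0 + 1*1 = 1
y[4] = 1*1 = 1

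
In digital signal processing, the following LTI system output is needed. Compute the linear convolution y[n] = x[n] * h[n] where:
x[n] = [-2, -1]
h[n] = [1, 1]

y[n] = sum_k x[k]*h[n-k]. Output length = len(x) + len(h) - 1 = 2 + 2 - 1 = 3.
y[0] = -2*1 = -2
y[1] = -1*1 + -2*1 = -3
y[2] = -1*1 = -1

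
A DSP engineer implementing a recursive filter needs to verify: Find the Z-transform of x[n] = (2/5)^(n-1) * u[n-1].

Time-shifting property: if X(z) = Z{x[n]}, then Z{x[n-d]} = z^(-d) * X(z)
X(z) = z/(z - 2/5) for x[n] = (2/5)^n * u[n]
Z{x[n-1]} = z^(-1) * z/(z - 2/5) = 1/(z - 2/5)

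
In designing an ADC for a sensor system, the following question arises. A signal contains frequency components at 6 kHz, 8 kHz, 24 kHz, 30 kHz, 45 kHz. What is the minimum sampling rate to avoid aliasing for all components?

The highest frequency component is f_max = 45 kHz.
Nyquist rate = 2 * f_max = 2 * 45 kHz = 90 kHz.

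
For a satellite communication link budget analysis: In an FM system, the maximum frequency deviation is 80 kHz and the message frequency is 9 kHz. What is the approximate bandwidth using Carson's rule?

Carson's rule: BW = 2*(delta_f + f_m)
= 2*(80 + 9) kHz = 178 kHz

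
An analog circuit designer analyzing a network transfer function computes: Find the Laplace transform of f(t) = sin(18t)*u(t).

Standard pair: sin(wt)*u(t) <-> w/(s^2+w^2)
With w = 18: L{sin(18t)*u(t)} = 18/(s^2+324)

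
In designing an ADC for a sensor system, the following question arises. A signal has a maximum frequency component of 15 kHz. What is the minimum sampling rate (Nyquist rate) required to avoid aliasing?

By the Nyquist-Shannon sampling theorem,
the minimum sampling rate (Nyquist rate) must be at least 2 * f_max.
Nyquist rate = 2 * 15 kHz = 30 kHz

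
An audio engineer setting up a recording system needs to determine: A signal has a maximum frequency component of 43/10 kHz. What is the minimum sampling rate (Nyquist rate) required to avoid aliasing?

By the Nyquist-Shannon sampling theorem,
the minimum sampling rate (Nyquist rate) must be at least 2 * f_max.
Nyquist rate = 2 * 43/10 kHz = 43/5 kHz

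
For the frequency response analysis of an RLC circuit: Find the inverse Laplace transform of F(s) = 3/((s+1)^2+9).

Standard pair: w/((s+a)^2+w^2) <-> e^(-at)*sin(wt)*u(t)
With a=1, w=3: f(t) = e^(-t)*sin(3t)*u(t)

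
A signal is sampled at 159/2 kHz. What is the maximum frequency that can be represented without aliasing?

The maximum frequency that can be represented without aliasing
is the Nyquist frequency: f_max = f_s / 2 = 159/2 kHz / 2 = 159/4 kHz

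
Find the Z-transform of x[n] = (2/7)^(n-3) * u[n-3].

Time-shifting property: if X(z) = Z{x[n]}, then Z{x[n-d]} = z^(-d) * X(z)
X(z) = z/(z - 2/7) for x[n] = (2/7)^n * u[n]
Z{x[n-3]} = z^(-3) * z/(z - 2/7) = z^(-2)/(z - 2/7)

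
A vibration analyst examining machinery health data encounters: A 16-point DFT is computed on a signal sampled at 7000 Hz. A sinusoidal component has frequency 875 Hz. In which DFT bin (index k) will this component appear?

DFT frequency resolution = f_s/N = 7000/16 = 875/2 Hz
Bin index k = f_signal / resolution = 875 / 875/2 = 2
The signal frequency 875 Hz falls in DFT bin k = 2.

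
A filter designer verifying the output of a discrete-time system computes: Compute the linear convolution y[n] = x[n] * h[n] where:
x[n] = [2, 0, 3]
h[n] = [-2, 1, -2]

y[n] = sum_k x[k]*h[n-k]. Output length = len(x) + len(h) - 1 = 3 + 3 - 1 = 5.
y[0] = 2*-2 = -4
y[1] = 0*-2 + 2*1 = 2
y[2] = 3*-2 + 0*1 + 2*-2 = -10
y[3] = 3*1 + 0*-2 = 3
y[4] = 3*-2 = -6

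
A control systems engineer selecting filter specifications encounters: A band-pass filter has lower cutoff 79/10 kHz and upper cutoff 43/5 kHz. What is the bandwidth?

Bandwidth = f_high - f_low
= 43/5 kHz - 79/10 kHz = 7/10 kHz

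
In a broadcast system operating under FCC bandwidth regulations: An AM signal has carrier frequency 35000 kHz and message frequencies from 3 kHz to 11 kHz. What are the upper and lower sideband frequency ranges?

Upper sideband (USB) = fc + [fm_low, fm_high] = 35000 + [3, 11] = [35003, 35011] kHz
Lower sideband (LSB) = fc - [fm_high, fm_low] = 35000 - [11, 3] = [34989, 34997] kHz
Total occupied spectrum: 34989 kHz to 35011 kHz (plus carrier at 35000 kHz)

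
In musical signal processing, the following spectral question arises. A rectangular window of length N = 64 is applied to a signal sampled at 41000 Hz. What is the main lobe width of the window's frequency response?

For a rectangular window of length N,
the main lobe width in frequency is 2*f_s/N.
= 2*41000/64 = 5125/4 Hz
This determines the minimum frequency separation for resolving two sinusoids.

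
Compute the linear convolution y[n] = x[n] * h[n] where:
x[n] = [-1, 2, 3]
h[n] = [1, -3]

y[n] = sum_k x[k]*h[n-k]. Output length = len(x) + len(h) - 1 = 3 + 2 - 1 = 4.
y[0] = -1*1 = -1
y[1] = 2*1 + -1*-3 = 5
y[2] = 3*1 + 2*-3 = -3
y[3] = 3*-3 = -9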